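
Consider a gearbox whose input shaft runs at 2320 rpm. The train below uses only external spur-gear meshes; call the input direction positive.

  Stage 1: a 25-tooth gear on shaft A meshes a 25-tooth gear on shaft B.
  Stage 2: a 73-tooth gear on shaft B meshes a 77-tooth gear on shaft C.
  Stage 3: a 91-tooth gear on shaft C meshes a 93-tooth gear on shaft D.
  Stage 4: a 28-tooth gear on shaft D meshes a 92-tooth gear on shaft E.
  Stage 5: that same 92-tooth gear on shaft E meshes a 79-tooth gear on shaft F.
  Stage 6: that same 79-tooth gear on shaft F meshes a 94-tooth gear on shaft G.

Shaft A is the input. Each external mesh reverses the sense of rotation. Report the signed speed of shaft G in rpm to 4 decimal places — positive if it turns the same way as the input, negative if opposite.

Stage 1 [25T→25T]: ω = 2320.0000×25/25 = 2320.0000 rpm, dir flips to −; running = −2320.0000
Stage 2 [73T→77T]: ω = 2320.0000×73/77 = 2199.4805 rpm, dir flips to +; running = +2199.4805
Stage 3 [91T→93T]: ω = 2199.4805×91/93 = 2152.1799 rpm, dir flips to −; running = −2152.1799
Stage 4 [28T→92T]: ω = 2152.1799×28/92 = 655.0113 rpm, dir flips to +; running = +655.0113
Stage 5 [92T→79T]: ω = 655.0113×92/79 = 762.7979 rpm, dir flips to −; running = −762.7979
Stage 6 [79T→94T]: ω = 762.7979×79/94 = 641.0749 rpm, dir flips to +; running = +641.0749

+641.0749 rpm (same as input, |ω| = 641.0749 rpm)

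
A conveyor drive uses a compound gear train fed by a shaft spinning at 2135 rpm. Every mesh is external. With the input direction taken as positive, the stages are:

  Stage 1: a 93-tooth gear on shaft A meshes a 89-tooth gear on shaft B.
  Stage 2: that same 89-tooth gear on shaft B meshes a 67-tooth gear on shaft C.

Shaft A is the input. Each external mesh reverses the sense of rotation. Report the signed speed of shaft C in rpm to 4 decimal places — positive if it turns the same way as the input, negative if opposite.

Stage 1 [93T→89T]: ω = 2135.0000×93/89 = 2230.9551 rpm, dir flips to −; running = −2230.9551
Stage 2 [89T→67T]: ω = 2230.9551×89/67 = 2963.5075 rpm, dir flips to +; running = +2963.5075

+2963.5075 rpm (same as input, |ω| = 2963.5075 rpm)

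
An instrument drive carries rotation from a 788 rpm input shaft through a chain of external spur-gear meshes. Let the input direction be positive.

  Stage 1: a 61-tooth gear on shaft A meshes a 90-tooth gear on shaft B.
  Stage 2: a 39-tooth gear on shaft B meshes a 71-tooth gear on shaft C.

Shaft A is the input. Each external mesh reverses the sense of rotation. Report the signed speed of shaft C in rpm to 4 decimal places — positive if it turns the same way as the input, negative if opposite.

+293.3728 rpm (same as input, |ω| = 293.3728 rpm)

Stage 1 [61T→90T]: ω = 788.0000×61/90 = 534.0889 rpm, dir flips to −; running = −534.0889
Stage 2 [39T→71T]: ω = 534.0889×39/71 = 293.3728 rpm, dir flips to +; running = +293.3728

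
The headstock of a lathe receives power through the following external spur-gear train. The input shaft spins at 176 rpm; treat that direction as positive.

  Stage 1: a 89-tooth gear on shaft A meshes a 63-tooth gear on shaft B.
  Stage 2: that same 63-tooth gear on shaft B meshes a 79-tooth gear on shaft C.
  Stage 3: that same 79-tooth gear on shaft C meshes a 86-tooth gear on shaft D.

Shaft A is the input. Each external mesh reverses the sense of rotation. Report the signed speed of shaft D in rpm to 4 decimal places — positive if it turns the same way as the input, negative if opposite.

-182.1395 rpm (opposite to input, |ω| = 182.1395 rpm)

Stage 1 [89T→63T]: ω = 176.0000×89/63 = 248.6349 rpm, dir flips to −; running = −248.6349
Stage 2 [63T→79T]: ω = 248.6349×63/79 = 198.2785 rpm, dir flips to +; running = +198.2785
Stage 3 [79T→86T]: ω = 198.2785×79/86 = 182.1395 rpm, dir flips to −; running = −182.1395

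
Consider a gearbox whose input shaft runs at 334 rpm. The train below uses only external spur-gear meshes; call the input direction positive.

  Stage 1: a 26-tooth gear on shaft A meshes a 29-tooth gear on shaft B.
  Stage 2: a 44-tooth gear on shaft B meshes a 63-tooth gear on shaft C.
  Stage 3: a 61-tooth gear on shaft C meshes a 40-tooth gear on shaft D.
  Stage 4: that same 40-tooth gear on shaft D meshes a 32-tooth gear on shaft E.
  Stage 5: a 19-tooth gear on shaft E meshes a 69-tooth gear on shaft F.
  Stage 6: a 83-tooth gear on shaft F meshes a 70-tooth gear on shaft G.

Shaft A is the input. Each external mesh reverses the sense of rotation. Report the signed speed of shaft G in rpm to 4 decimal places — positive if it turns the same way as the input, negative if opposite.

+130.1662 rpm (same as input, |ω| = 130.1662 rpm)

Stage 1 [26T→29T]: ω = 334.0000×26/29 = 299.4483 rpm, dir flips to −; running = −299.4483
Stage 2 [44T→63T]: ω = 299.4483×44/63 = 209.1385 rpm, dir flips to +; running = +209.1385
Stage 3 [61T→40T]: ω = 209.1385×61/40 = 318.9362 rpm, dir flips to −; running = −318.9362
Stage 4 [40T→32T]: ω = 318.9362×40/32 = 398.6702 rpm, dir flips to +; running = +398.6702
Stage 5 [19T→69T]: ω = 398.6702×19/69 = 109.7788 rpm, dir flips to −; running = −109.7788
Stage 6 [83T→70T]: ω = 109.7788×83/70 = 130.1662 rpm, dir flips to +; running = +130.1662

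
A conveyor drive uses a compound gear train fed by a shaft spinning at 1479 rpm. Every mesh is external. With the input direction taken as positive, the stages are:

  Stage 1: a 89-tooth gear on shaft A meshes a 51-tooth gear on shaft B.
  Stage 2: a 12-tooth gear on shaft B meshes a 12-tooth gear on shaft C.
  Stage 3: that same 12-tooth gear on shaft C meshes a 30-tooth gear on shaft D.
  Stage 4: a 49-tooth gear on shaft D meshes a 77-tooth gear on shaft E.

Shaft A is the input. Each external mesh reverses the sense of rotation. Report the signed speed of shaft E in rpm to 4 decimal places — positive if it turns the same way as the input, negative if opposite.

Stage 1 [89T→51T]: ω = 1479.0000×89/51 = 2581.0000 rpm, dir flips to −; running = −2581.0000
Stage 2 [12T→12T]: ω = 2581.0000×12/12 = 2581.0000 rpm, dir flips to +; running = +2581.0000
Stage 3 [12T→30T]: ω = 2581.0000×12/30 = 1032.4000 rpm, dir flips to −; running = −1032.4000
Stage 4 [49T→77T]: ω = 1032.4000×49/77 = 656.9818 rpm, dir flips to +; running = +656.9818

+656.9818 rpm (same as input, |ω| = 656.9818 rpm)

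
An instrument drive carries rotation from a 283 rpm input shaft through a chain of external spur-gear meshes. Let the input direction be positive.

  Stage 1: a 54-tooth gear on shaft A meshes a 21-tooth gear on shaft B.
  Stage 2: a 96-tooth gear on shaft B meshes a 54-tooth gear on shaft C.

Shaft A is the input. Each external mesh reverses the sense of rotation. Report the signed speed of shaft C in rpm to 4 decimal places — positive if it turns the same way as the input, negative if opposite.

Stage 1 [54T→21T]: ω = 283.0000×54/21 = 727.7143 rpm, dir flips to −; running = −727.7143
Stage 2 [96T→54T]: ω = 727.7143×96/54 = 1293.7143 rpm, dir flips to +; running = +1293.7143

+1293.7143 rpm (same as input, |ω| = 1293.7143 rpm)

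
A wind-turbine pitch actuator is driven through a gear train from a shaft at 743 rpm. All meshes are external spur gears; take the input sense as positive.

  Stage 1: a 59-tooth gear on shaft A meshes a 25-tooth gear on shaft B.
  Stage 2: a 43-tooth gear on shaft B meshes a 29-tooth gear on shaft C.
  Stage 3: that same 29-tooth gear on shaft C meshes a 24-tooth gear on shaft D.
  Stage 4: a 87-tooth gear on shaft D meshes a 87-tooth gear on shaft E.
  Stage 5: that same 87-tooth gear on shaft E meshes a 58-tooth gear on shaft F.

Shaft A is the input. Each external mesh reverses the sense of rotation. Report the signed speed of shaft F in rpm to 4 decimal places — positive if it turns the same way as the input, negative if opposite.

Stage 1 [59T→25T]: ω = 743.0000×59/25 = 1753.4800 rpm, dir flips to −; running = −1753.4800
Stage 2 [43T→29T]: ω = 1753.4800×43/29 = 2599.9876 rpm, dir flips to +; running = +2599.9876
Stage 3 [29T→24T]: ω = 2599.9876×29/24 = 3141.6517 rpm, dir flips to −; running = −3141.6517
Stage 4 [87T→87T]: ω = 3141.6517×87/87 = 3141.6517 rpm, dir flips to +; running = +3141.6517
Stage 5 [87T→58T]: ω = 3141.6517×87/58 = 4712.4775 rpm, dir flips to −; running = −4712.4775

-4712.4775 rpm (opposite to input, |ω| = 4712.4775 rpm)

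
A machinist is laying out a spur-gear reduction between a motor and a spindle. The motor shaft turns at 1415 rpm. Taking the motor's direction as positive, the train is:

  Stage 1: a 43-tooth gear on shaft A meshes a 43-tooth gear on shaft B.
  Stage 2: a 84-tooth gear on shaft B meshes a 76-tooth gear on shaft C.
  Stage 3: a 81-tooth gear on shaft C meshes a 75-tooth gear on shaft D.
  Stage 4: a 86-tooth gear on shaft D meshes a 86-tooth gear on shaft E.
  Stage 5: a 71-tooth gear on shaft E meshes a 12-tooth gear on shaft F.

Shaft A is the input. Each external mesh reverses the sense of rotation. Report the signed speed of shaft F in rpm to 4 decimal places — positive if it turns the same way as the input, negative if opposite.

-9993.6237 rpm (opposite to input, |ω| = 9993.6237 rpm)

Stage 1 [43T→43T]: ω = 1415.0000×43/43 = 1415.0000 rpm, dir flips to −; running = −1415.0000
Stage 2 [84T→76T]: ω = 1415.0000×84/76 = 1563.9474 rpm, dir flips to +; running = +1563.9474
Stage 3 [81T→75T]: ω = 1563.9474×81/75 = 1689.0632 rpm, dir flips to −; running = −1689.0632
Stage 4 [86T→86T]: ω = 1689.0632×86/86 = 1689.0632 rpm, dir flips to +; running = +1689.0632
Stage 5 [71T→12T]: ω = 1689.0632×71/12 = 9993.6237 rpm, dir flips to −; running = −9993.6237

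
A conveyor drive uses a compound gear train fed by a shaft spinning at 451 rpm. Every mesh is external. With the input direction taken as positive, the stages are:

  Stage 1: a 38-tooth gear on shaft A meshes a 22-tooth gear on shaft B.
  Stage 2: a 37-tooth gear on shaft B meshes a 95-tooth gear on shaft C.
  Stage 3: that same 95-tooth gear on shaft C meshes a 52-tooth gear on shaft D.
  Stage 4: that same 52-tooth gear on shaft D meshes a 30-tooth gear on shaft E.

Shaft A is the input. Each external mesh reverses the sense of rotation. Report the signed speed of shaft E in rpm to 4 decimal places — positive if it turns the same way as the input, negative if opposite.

Stage 1 [38T→22T]: ω = 451.0000×38/22 = 779.0000 rpm, dir flips to −; running = −779.0000
Stage 2 [37T→95T]: ω = 779.0000×37/95 = 303.4000 rpm, dir flips to +; running = +303.4000
Stage 3 [95T→52T]: ω = 303.4000×95/52 = 554.2885 rpm, dir flips to −; running = −554.2885
Stage 4 [52T→30T]: ω = 554.2885×52/30 = 960.7667 rpm, dir flips to +; running = +960.7667

+960.7667 rpm (same as input, |ω| = 960.7667 rpm)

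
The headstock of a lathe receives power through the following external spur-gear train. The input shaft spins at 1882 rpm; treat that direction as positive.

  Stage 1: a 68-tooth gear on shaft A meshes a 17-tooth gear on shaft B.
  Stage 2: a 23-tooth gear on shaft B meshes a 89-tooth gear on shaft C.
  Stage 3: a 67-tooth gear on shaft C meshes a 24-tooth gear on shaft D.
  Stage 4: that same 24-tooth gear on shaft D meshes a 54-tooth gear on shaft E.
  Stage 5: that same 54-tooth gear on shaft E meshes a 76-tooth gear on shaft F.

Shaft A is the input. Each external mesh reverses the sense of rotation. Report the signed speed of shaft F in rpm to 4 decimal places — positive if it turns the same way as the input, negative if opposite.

-1715.0574 rpm (opposite to input, |ω| = 1715.0574 rpm)

Stage 1 [68T→17T]: ω = 1882.0000×68/17 = 7528.0000 rpm, dir flips to −; running = −7528.0000
Stage 2 [23T→89T]: ω = 7528.0000×23/89 = 1945.4382 rpm, dir flips to +; running = +1945.4382
Stage 3 [67T→24T]: ω = 1945.4382×67/24 = 5431.0150 rpm, dir flips to −; running = −5431.0150
Stage 4 [24T→54T]: ω = 5431.0150×24/54 = 2413.7844 rpm, dir flips to +; running = +2413.7844
Stage 5 [54T→76T]: ω = 2413.7844×54/76 = 1715.0574 rpm, dir flips to −; running = −1715.0574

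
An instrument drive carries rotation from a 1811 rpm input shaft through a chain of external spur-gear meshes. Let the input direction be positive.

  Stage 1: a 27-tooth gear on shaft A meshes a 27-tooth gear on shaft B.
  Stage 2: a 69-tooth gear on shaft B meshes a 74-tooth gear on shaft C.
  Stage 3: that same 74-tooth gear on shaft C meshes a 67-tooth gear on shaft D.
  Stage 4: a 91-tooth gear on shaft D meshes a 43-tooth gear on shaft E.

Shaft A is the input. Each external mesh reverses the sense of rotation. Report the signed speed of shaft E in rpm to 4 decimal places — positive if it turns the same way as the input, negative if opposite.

+3946.9868 rpm (same as input, |ω| = 3946.9868 rpm)

Stage 1 [27T→27T]: ω = 1811.0000×27/27 = 1811.0000 rpm, dir flips to −; running = −1811.0000
Stage 2 [69T→74T]: ω = 1811.0000×69/74 = 1688.6351 rpm, dir flips to +; running = +1688.6351
Stage 3 [74T→67T]: ω = 1688.6351×74/67 = 1865.0597 rpm, dir flips to −; running = −1865.0597
Stage 4 [91T→43T]: ω = 1865.0597×91/43 = 3946.9868 rpm, dir flips to +; running = +3946.9868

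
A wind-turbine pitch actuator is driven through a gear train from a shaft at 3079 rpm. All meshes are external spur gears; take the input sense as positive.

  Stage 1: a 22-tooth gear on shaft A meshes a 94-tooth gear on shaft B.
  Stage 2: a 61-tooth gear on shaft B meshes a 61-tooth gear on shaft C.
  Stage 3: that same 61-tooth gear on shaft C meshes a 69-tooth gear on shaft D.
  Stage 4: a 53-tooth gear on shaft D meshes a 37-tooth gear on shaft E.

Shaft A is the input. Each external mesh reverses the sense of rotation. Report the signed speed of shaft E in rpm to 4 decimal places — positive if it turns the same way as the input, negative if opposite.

+912.5558 rpm (same as input, |ω| = 912.5558 rpm)

Stage 1 [22T→94T]: ω = 3079.0000×22/94 = 720.6170 rpm, dir flips to −; running = −720.6170
Stage 2 [61T→61T]: ω = 720.6170×61/61 = 720.6170 rpm, dir flips to +; running = +720.6170
Stage 3 [61T→69T]: ω = 720.6170×61/69 = 637.0672 rpm, dir flips to −; running = −637.0672
Stage 4 [53T→37T]: ω = 637.0672×53/37 = 912.5558 rpm, dir flips to +; running = +912.5558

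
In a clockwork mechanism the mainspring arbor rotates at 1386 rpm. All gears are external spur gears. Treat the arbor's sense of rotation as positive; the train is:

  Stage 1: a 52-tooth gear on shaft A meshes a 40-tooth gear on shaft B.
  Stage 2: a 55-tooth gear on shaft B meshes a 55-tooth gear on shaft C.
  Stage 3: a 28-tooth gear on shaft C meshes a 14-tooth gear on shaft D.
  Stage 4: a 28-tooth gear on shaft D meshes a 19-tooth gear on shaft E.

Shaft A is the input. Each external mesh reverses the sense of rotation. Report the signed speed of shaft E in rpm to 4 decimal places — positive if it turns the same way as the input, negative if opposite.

+5310.5684 rpm (same as input, |ω| = 5310.5684 rpm)

Stage 1 [52T→40T]: ω = 1386.0000×52/40 = 1801.8000 rpm, dir flips to −; running = −1801.8000
Stage 2 [55T→55T]: ω = 1801.8000×55/55 = 1801.8000 rpm, dir flips to +; running = +1801.8000
Stage 3 [28T→14T]: ω = 1801.8000×28/14 = 3603.6000 rpm, dir flips to −; running = −3603.6000
Stage 4 [28T→19T]: ω = 3603.6000×28/19 = 5310.5684 rpm, dir flips to +; running = +5310.5684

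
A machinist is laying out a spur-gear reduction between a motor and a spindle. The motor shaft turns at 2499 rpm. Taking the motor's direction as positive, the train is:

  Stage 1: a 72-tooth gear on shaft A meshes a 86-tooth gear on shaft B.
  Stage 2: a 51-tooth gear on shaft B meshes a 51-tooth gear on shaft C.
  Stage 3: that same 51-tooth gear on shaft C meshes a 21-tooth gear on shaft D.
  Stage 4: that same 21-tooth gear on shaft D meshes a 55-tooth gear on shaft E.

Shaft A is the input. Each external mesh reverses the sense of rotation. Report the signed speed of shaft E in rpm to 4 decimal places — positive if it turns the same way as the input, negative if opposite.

+1940.0271 rpm (same as input, |ω| = 1940.0271 rpm)

Stage 1 [72T→86T]: ω = 2499.0000×72/86 = 2092.1860 rpm, dir flips to −; running = −2092.1860
Stage 2 [51T→51T]: ω = 2092.1860×51/51 = 2092.1860 rpm, dir flips to +; running = +2092.1860
Stage 3 [51T→21T]: ω = 2092.1860×51/21 = 5081.0233 rpm, dir flips to −; running = −5081.0233
Stage 4 [21T→55T]: ω = 5081.0233×21/55 = 1940.0271 rpm, dir flips to +; running = +1940.0271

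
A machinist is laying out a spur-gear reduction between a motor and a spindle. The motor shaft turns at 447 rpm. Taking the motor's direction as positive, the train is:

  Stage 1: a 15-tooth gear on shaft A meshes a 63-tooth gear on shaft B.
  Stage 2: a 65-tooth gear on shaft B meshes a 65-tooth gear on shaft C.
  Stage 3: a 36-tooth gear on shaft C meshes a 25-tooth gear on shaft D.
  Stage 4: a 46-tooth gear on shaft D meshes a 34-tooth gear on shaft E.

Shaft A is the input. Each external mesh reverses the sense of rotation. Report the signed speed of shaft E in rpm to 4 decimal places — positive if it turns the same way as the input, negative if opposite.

+207.3479 rpm (same as input, |ω| = 207.3479 rpm)

Stage 1 [15T→63T]: ω = 447.0000×15/63 = 106.4286 rpm, dir flips to −; running = −106.4286
Stage 2 [65T→65T]: ω = 106.4286×65/65 = 106.4286 rpm, dir flips to +; running = +106.4286
Stage 3 [36T→25T]: ω = 106.4286×36/25 = 153.2571 rpm, dir flips to −; running = −153.2571
Stage 4 [46T→34T]: ω = 153.2571×46/34 = 207.3479 rpm, dir flips to +; running = +207.3479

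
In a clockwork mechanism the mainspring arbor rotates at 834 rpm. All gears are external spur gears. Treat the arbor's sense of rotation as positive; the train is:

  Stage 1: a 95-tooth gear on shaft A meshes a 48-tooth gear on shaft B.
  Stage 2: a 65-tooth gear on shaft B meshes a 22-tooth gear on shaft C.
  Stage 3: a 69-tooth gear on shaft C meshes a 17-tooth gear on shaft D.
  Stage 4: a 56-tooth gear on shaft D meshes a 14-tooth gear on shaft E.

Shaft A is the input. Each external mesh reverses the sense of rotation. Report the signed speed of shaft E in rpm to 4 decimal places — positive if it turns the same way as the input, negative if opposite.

Stage 1 [95T→48T]: ω = 834.0000×95/48 = 1650.6250 rpm, dir flips to −; running = −1650.6250
Stage 2 [65T→22T]: ω = 1650.6250×65/22 = 4876.8466 rpm, dir flips to +; running = +4876.8466
Stage 3 [69T→17T]: ω = 4876.8466×69/17 = 19794.2597 rpm, dir flips to −; running = −19794.2597
Stage 4 [56T→14T]: ω = 19794.2597×56/14 = 79177.0388 rpm, dir flips to +; running = +79177.0388

+79177.0388 rpm (same as input, |ω| = 79177.0388 rpm)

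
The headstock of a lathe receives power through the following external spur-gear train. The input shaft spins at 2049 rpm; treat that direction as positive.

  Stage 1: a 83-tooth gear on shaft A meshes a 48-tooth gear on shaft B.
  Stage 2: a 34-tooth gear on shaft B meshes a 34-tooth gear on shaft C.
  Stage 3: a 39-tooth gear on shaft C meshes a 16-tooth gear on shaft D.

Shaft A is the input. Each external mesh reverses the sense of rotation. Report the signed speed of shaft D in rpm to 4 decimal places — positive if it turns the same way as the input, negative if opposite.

-8636.2148 rpm (opposite to input, |ω| = 8636.2148 rpm)

Stage 1 [83T→48T]: ω = 2049.0000×83/48 = 3543.0625 rpm, dir flips to −; running = −3543.0625
Stage 2 [34T→34T]: ω = 3543.0625×34/34 = 3543.0625 rpm, dir flips to +; running = +3543.0625
Stage 3 [39T→16T]: ω = 3543.0625×39/16 = 8636.2148 rpm, dir flips to −; running = −8636.2148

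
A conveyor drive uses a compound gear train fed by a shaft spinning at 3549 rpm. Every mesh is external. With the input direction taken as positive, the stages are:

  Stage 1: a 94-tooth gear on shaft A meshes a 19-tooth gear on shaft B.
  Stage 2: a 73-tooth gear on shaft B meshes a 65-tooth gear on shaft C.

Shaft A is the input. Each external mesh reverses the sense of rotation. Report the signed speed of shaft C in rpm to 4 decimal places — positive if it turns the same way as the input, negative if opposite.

Stage 1 [94T→19T]: ω = 3549.0000×94/19 = 17558.2105 rpm, dir flips to −; running = −17558.2105
Stage 2 [73T→65T]: ω = 17558.2105×73/65 = 19719.2211 rpm, dir flips to +; running = +19719.2211

+19719.2211 rpm (same as input, |ω| = 19719.2211 rpm)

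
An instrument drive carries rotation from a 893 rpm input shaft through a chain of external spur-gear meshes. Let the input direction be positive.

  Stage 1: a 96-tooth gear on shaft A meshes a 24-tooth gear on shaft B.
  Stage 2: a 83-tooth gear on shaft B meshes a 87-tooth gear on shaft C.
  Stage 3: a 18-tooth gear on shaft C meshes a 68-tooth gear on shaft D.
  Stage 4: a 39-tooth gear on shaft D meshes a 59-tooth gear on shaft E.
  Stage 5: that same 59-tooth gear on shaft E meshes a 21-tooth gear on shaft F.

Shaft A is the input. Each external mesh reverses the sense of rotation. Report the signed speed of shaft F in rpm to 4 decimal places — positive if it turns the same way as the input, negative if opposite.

Stage 1 [96T→24T]: ω = 893.0000×96/24 = 3572.0000 rpm, dir flips to −; running = −3572.0000
Stage 2 [83T→87T]: ω = 3572.0000×83/87 = 3407.7701 rpm, dir flips to +; running = +3407.7701
Stage 3 [18T→68T]: ω = 3407.7701×18/68 = 902.0568 rpm, dir flips to −; running = −902.0568
Stage 4 [39T→59T]: ω = 902.0568×39/59 = 596.2748 rpm, dir flips to +; running = +596.2748
Stage 5 [59T→21T]: ω = 596.2748×59/21 = 1675.2483 rpm, dir flips to −; running = −1675.2483

-1675.2483 rpm (opposite to input, |ω| = 1675.2483 rpm)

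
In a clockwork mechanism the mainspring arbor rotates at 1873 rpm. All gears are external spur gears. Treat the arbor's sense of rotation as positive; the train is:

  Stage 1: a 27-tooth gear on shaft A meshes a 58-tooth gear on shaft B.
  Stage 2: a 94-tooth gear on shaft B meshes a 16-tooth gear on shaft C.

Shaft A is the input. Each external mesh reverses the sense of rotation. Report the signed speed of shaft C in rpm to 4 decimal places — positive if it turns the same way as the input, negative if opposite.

Stage 1 [27T→58T]: ω = 1873.0000×27/58 = 871.9138 rpm, dir flips to −; running = −871.9138
Stage 2 [94T→16T]: ω = 871.9138×94/16 = 5122.4935 rpm, dir flips to +; running = +5122.4935

+5122.4935 rpm (same as input, |ω| = 5122.4935 rpm)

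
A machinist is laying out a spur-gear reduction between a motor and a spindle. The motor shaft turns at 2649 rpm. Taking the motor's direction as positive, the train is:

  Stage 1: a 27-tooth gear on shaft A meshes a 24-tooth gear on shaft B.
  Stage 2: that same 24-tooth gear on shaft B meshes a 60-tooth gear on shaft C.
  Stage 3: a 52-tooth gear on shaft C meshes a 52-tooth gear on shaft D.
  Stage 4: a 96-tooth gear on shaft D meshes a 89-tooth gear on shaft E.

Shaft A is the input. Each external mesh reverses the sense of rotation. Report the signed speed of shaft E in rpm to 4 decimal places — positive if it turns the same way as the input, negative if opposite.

Stage 1 [27T→24T]: ω = 2649.0000×27/24 = 2980.1250 rpm, dir flips to −; running = −2980.1250
Stage 2 [24T→60T]: ω = 2980.1250×24/60 = 1192.0500 rpm, dir flips to +; running = +1192.0500
Stage 3 [52T→52T]: ω = 1192.0500×52/52 = 1192.0500 rpm, dir flips to −; running = −1192.0500
Stage 4 [96T→89T]: ω = 1192.0500×96/89 = 1285.8067 rpm, dir flips to +; running = +1285.8067

+1285.8067 rpm (same as input, |ω| = 1285.8067 rpm)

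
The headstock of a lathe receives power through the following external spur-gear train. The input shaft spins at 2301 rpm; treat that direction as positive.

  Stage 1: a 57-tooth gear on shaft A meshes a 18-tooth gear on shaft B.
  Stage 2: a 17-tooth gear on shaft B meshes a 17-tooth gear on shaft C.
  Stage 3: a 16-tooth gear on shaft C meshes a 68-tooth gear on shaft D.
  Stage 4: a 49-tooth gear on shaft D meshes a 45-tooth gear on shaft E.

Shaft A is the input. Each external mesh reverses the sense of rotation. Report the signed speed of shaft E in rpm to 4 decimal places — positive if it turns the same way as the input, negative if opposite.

Stage 1 [57T→18T]: ω = 2301.0000×57/18 = 7286.5000 rpm, dir flips to −; running = −7286.5000
Stage 2 [17T→17T]: ω = 7286.5000×17/17 = 7286.5000 rpm, dir flips to +; running = +7286.5000
Stage 3 [16T→68T]: ω = 7286.5000×16/68 = 1714.4706 rpm, dir flips to −; running = −1714.4706
Stage 4 [49T→45T]: ω = 1714.4706×49/45 = 1866.8680 rpm, dir flips to +; running = +1866.8680

+1866.8680 rpm (same as input, |ω| = 1866.8680 rpm)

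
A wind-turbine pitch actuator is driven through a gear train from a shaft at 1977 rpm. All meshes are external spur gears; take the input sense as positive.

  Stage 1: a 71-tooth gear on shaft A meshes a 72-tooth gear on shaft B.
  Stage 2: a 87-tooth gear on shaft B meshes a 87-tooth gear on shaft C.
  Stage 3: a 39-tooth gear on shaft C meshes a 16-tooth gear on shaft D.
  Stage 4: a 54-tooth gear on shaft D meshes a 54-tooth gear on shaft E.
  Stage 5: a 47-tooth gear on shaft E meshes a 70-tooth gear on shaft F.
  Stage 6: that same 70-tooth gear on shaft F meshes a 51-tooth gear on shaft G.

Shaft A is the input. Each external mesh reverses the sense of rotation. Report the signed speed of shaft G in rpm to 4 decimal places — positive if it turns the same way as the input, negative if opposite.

Stage 1 [71T→72T]: ω = 1977.0000×71/72 = 1949.5417 rpm, dir flips to −; running = −1949.5417
Stage 2 [87T→87T]: ω = 1949.5417×87/87 = 1949.5417 rpm, dir flips to +; running = +1949.5417
Stage 3 [39T→16T]: ω = 1949.5417×39/16 = 4752.0078 rpm, dir flips to −; running = −4752.0078
Stage 4 [54T→54T]: ω = 4752.0078×54/54 = 4752.0078 rpm, dir flips to +; running = +4752.0078
Stage 5 [47T→70T]: ω = 4752.0078×47/70 = 3190.6338 rpm, dir flips to −; running = −3190.6338
Stage 6 [70T→51T]: ω = 3190.6338×70/51 = 4379.3013 rpm, dir flips to +; running = +4379.3013

+4379.3013 rpm (same as input, |ω| = 4379.3013 rpm)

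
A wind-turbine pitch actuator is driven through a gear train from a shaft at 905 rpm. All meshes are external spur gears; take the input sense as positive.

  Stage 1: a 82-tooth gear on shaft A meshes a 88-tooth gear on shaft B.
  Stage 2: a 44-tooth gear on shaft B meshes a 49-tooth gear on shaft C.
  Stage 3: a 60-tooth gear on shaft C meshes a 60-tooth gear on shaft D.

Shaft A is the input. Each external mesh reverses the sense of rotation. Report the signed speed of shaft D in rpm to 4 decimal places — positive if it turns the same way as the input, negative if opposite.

Stage 1 [82T→88T]: ω = 905.0000×82/88 = 843.2955 rpm, dir flips to −; running = −843.2955
Stage 2 [44T→49T]: ω = 843.2955×44/49 = 757.2449 rpm, dir flips to +; running = +757.2449
Stage 3 [60T→60T]: ω = 757.2449×60/60 = 757.2449 rpm, dir flips to −; running = −757.2449

-757.2449 rpm (opposite to input, |ω| = 757.2449 rpm)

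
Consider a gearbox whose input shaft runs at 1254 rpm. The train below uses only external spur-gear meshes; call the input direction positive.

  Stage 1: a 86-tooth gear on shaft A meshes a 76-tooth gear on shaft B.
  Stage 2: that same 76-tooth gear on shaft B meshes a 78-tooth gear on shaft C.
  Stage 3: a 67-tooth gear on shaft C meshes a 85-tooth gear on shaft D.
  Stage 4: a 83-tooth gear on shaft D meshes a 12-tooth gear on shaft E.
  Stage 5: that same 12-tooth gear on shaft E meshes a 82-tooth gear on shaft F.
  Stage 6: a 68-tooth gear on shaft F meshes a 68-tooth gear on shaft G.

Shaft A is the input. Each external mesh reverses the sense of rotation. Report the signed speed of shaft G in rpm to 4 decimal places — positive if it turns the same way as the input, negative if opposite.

+1103.1168 rpm (same as input, |ω| = 1103.1168 rpm)

Stage 1 [86T→76T]: ω = 1254.0000×86/76 = 1419.0000 rpm, dir flips to −; running = −1419.0000
Stage 2 [76T→78T]: ω = 1419.0000×76/78 = 1382.6154 rpm, dir flips to +; running = +1382.6154
Stage 3 [67T→85T]: ω = 1382.6154×67/85 = 1089.8262 rpm, dir flips to −; running = −1089.8262
Stage 4 [83T→12T]: ω = 1089.8262×83/12 = 7537.9649 rpm, dir flips to +; running = +7537.9649
Stage 5 [12T→82T]: ω = 7537.9649×12/82 = 1103.1168 rpm, dir flips to −; running = −1103.1168
Stage 6 [68T→68T]: ω = 1103.1168×68/68 = 1103.1168 rpm, dir flips to +; running = +1103.1168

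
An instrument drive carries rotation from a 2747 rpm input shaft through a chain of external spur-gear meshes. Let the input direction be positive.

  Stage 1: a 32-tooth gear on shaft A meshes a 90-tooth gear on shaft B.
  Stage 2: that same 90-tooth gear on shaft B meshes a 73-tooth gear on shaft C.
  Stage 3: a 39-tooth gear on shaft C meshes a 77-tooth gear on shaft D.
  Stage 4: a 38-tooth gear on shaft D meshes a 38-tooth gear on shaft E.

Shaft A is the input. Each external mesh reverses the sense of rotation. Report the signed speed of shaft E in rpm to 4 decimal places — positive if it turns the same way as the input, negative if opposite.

+609.9014 rpm (same as input, |ω| = 609.9014 rpm)

Stage 1 [32T→90T]: ω = 2747.0000×32/90 = 976.7111 rpm, dir flips to −; running = −976.7111
Stage 2 [90T→73T]: ω = 976.7111×90/73 = 1204.1644 rpm, dir flips to +; running = +1204.1644
Stage 3 [39T→77T]: ω = 1204.1644×39/77 = 609.9014 rpm, dir flips to −; running = −609.9014
Stage 4 [38T→38T]: ω = 609.9014×38/38 = 609.9014 rpm, dir flips to +; running = +609.9014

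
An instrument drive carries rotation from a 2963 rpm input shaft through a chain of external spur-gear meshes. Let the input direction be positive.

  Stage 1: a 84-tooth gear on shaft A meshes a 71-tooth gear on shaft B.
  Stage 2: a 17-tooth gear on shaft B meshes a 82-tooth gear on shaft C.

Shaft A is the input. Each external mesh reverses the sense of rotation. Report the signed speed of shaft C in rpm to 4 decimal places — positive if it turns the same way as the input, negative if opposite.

Stage 1 [84T→71T]: ω = 2963.0000×84/71 = 3505.5211 rpm, dir flips to −; running = −3505.5211
Stage 2 [17T→82T]: ω = 3505.5211×17/82 = 726.7544 rpm, dir flips to +; running = +726.7544

+726.7544 rpm (same as input, |ω| = 726.7544 rpm)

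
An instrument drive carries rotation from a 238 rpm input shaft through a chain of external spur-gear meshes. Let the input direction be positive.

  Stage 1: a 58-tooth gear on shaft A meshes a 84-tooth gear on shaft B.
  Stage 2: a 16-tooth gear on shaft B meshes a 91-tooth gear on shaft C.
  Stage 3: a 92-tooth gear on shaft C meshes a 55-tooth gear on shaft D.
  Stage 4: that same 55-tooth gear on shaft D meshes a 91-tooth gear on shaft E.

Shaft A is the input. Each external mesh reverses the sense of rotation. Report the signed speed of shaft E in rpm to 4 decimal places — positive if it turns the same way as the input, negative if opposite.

+29.2113 rpm (same as input, |ω| = 29.2113 rpm)

Stage 1 [58T→84T]: ω = 238.0000×58/84 = 164.3333 rpm, dir flips to −; running = −164.3333
Stage 2 [16T→91T]: ω = 164.3333×16/91 = 28.8938 rpm, dir flips to +; running = +28.8938
Stage 3 [92T→55T]: ω = 28.8938×92/55 = 48.3314 rpm, dir flips to −; running = −48.3314
Stage 4 [55T→91T]: ω = 48.3314×55/91 = 29.2113 rpm, dir flips to +; running = +29.2113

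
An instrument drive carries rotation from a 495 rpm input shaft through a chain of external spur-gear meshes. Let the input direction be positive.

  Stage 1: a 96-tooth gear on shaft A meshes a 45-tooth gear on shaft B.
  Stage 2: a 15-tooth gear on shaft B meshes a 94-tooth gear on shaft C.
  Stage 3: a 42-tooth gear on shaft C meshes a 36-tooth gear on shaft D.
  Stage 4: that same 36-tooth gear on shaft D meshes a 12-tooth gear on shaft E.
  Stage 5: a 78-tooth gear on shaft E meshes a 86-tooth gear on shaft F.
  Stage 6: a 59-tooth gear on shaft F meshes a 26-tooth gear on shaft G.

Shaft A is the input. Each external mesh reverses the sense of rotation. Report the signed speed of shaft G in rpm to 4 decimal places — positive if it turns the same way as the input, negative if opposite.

+1213.8644 rpm (same as input, |ω| = 1213.8644 rpm)

Stage 1 [96T→45T]: ω = 495.0000×96/45 = 1056.0000 rpm, dir flips to −; running = −1056.0000
Stage 2 [15T→94T]: ω = 1056.0000×15/94 = 168.5106 rpm, dir flips to +; running = +168.5106
Stage 3 [42T→36T]: ω = 168.5106×42/36 = 196.5957 rpm, dir flips to −; running = −196.5957
Stage 4 [36T→12T]: ω = 196.5957×36/12 = 589.7872 rpm, dir flips to +; running = +589.7872
Stage 5 [78T→86T]: ω = 589.7872×78/86 = 534.9233 rpm, dir flips to −; running = −534.9233
Stage 6 [59T→26T]: ω = 534.9233×59/26 = 1213.8644 rpm, dir flips to +; running = +1213.8644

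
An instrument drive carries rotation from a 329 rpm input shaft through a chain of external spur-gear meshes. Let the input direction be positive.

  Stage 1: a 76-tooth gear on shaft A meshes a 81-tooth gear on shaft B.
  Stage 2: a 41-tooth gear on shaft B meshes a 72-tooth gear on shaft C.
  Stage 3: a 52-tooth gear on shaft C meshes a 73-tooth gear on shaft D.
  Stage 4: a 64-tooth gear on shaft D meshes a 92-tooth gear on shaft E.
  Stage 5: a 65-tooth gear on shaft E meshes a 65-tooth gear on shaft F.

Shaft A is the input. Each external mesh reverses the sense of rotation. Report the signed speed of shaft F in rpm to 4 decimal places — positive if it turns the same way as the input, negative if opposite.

Stage 1 [76T→81T]: ω = 329.0000×76/81 = 308.6914 rpm, dir flips to −; running = −308.6914
Stage 2 [41T→72T]: ω = 308.6914×41/72 = 175.7826 rpm, dir flips to +; running = +175.7826
Stage 3 [52T→73T]: ω = 175.7826×52/73 = 125.2150 rpm, dir flips to −; running = −125.2150
Stage 4 [64T→92T]: ω = 125.2150×64/92 = 87.1061 rpm, dir flips to +; running = +87.1061
Stage 5 [65T→65T]: ω = 87.1061×65/65 = 87.1061 rpm, dir flips to −; running = −87.1061

-87.1061 rpm (opposite to input, |ω| = 87.1061 rpm)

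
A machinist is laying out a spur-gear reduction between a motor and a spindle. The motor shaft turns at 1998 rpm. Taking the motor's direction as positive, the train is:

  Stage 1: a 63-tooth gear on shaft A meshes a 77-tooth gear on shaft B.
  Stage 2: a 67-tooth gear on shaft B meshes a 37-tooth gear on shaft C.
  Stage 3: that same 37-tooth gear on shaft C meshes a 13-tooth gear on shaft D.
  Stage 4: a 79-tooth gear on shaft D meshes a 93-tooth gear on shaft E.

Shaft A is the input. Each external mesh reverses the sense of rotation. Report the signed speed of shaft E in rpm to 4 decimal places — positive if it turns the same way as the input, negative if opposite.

Stage 1 [63T→77T]: ω = 1998.0000×63/77 = 1634.7273 rpm, dir flips to −; running = −1634.7273
Stage 2 [67T→37T]: ω = 1634.7273×67/37 = 2960.1818 rpm, dir flips to +; running = +2960.1818
Stage 3 [37T→13T]: ω = 2960.1818×37/13 = 8425.1329 rpm, dir flips to −; running = −8425.1329
Stage 4 [79T→93T]: ω = 8425.1329×79/93 = 7156.8333 rpm, dir flips to +; running = +7156.8333

+7156.8333 rpm (same as input, |ω| = 7156.8333 rpm)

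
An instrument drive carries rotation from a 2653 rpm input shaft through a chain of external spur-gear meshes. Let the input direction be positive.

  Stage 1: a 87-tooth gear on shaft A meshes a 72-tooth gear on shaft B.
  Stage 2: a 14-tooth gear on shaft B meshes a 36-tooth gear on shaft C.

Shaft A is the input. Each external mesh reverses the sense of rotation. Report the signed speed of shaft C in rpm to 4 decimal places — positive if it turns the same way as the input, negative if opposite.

Stage 1 [87T→72T]: ω = 2653.0000×87/72 = 3205.7083 rpm, dir flips to −; running = −3205.7083
Stage 2 [14T→36T]: ω = 3205.7083×14/36 = 1246.6644 rpm, dir flips to +; running = +1246.6644

+1246.6644 rpm (same as input, |ω| = 1246.6644 rpm)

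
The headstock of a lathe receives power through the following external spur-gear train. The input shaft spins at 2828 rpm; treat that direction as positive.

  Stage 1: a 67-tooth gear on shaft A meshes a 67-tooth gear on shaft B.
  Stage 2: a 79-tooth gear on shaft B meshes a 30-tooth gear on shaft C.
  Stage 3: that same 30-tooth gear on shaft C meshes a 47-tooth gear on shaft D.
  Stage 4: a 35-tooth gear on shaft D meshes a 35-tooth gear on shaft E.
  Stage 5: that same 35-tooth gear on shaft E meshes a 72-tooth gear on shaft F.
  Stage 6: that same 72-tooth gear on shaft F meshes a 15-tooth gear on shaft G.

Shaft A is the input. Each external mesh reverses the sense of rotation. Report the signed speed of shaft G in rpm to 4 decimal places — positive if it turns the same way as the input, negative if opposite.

+11091.3759 rpm (same as input, |ω| = 11091.3759 rpm)

Stage 1 [67T→67T]: ω = 2828.0000×67/67 = 2828.0000 rpm, dir flips to −; running = −2828.0000
Stage 2 [79T→30T]: ω = 2828.0000×79/30 = 7447.0667 rpm, dir flips to +; running = +7447.0667
Stage 3 [30T→47T]: ω = 7447.0667×30/47 = 4753.4468 rpm, dir flips to −; running = −4753.4468
Stage 4 [35T→35T]: ω = 4753.4468×35/35 = 4753.4468 rpm, dir flips to +; running = +4753.4468
Stage 5 [35T→72T]: ω = 4753.4468×35/72 = 2310.7033 rpm, dir flips to −; running = −2310.7033
Stage 6 [72T→15T]: ω = 2310.7033×72/15 = 11091.3759 rpm, dir flips to +; running = +11091.3759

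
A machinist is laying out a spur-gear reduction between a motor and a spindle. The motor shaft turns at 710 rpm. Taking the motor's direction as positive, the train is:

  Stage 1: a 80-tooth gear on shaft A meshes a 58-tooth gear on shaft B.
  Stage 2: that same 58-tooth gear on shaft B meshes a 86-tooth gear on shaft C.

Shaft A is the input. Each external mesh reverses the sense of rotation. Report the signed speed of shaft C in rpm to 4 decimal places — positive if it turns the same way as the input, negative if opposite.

+660.4651 rpm (same as input, |ω| = 660.4651 rpm)

Stage 1 [80T→58T]: ω = 710.0000×80/58 = 979.3103 rpm, dir flips to −; running = −979.3103
Stage 2 [58T→86T]: ω = 979.3103×58/86 = 660.4651 rpm, dir flips to +; running = +660.4651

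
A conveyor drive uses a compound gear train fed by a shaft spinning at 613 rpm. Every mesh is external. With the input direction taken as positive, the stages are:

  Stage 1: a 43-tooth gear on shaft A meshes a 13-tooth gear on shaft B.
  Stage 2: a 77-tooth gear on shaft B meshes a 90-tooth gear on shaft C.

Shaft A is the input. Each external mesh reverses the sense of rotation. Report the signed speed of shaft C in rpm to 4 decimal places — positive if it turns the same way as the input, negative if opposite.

+1734.7376 rpm (same as input, |ω| = 1734.7376 rpm)

Stage 1 [43T→13T]: ω = 613.0000×43/13 = 2027.6154 rpm, dir flips to −; running = −2027.6154
Stage 2 [77T→90T]: ω = 2027.6154×77/90 = 1734.7376 rpm, dir flips to +; running = +1734.7376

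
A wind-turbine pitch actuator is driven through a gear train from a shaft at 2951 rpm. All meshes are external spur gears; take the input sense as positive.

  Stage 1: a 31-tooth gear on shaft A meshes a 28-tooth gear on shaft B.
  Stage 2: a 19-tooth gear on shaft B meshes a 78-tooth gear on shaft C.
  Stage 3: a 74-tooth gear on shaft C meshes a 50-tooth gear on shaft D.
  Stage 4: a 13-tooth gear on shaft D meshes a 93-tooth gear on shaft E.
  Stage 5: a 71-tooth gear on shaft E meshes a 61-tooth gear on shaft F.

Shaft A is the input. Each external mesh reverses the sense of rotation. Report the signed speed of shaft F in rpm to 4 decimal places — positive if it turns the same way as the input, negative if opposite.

-191.6384 rpm (opposite to input, |ω| = 191.6384 rpm)

Stage 1 [31T→28T]: ω = 2951.0000×31/28 = 3267.1786 rpm, dir flips to −; running = −3267.1786
Stage 2 [19T→78T]: ω = 3267.1786×19/78 = 795.8512 rpm, dir flips to +; running = +795.8512
Stage 3 [74T→50T]: ω = 795.8512×74/50 = 1177.8598 rpm, dir flips to −; running = −1177.8598
Stage 4 [13T→93T]: ω = 1177.8598×13/93 = 164.6471 rpm, dir flips to +; running = +164.6471
Stage 5 [71T→61T]: ω = 164.6471×71/61 = 191.6384 rpm, dir flips to −; running = −191.6384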